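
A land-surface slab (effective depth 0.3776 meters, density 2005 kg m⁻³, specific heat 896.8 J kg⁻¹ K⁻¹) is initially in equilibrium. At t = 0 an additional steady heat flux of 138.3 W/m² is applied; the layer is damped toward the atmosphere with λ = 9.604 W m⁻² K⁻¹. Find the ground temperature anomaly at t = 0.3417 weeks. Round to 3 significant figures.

Areal heat capacity C = ρ c_p D = 2005 × 896.8 × 0.3776 = 6.79×10^5 J m⁻² K⁻¹.
τ = C / λ = 6.79×10^5 / 9.604 = 70700 s.
Equilibrium anomaly ΔT_eq = F / λ = 138.3 / 9.604 = 14.4 K.
t = 0.3417 weeks = 2.07×10^5 s, so t/τ = 2.92.
ΔT(t) = ΔT_eq (1 − e^(−t/τ)) = 14.4 × (1 − e^−2.92) = 13.6 K.

13.6 K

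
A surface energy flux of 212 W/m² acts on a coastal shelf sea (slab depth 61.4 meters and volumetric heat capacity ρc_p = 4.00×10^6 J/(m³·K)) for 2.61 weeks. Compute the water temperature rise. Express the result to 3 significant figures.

Areal heat capacity C = ρc_p × D = 4.00×10^6 × 61.4 = 2.46×10^8 J/(m²·K).
Net heat input Q = F Δt = 212 × (2.61 weeks × 6.048×10^5 s/week) = 3.35×10^8 J/m².
ΔT = Q / C = 3.35×10^8 / 2.46×10^8 = 1.36 K.

1.36 K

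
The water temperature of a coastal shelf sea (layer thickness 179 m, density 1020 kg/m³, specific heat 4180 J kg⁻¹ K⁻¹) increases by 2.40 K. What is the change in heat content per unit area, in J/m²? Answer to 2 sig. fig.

1.8×10^9

Areal heat capacity C = ρ c_p D = 1020 × 4180 × 179 = 7.63×10^8 J/(m²·K).
ΔQ = C ΔT = 7.63×10^8 × 2.40 = 1.83×10^9 J/m².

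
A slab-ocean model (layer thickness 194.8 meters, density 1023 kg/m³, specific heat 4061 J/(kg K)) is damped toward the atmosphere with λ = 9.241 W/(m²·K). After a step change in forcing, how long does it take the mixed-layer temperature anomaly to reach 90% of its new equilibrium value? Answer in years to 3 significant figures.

Areal heat capacity C = ρ c_p D = 1023 × 4061 × 194.8 = 8.09×10^8 J/(m^2 K).
τ = C / λ = 8.09×10^8 / 9.241 = 8.76×10^7 s.
Fraction reached: 1 − e^(−t/τ) = 0.90 ⇒ t = −τ ln(1 − 0.90) = τ × 2.30.
t = 2.02×10^8 s = 6.39 years.

6.39 years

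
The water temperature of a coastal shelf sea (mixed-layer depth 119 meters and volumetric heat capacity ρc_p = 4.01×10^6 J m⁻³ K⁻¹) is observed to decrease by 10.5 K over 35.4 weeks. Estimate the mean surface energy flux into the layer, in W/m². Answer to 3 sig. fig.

Areal heat capacity C = ρc_p × D = 4.01×10^6 × 119 = 4.77×10^8 J/(m^2 K).
Required heat per unit area: Q = C ΔT = 4.77×10^8 × -10.5 = -5.01×10^9 J/m².
Flux F = Q / Δt = -5.01×10^9 / 2.14×10^7 s = -234 W/m².

-234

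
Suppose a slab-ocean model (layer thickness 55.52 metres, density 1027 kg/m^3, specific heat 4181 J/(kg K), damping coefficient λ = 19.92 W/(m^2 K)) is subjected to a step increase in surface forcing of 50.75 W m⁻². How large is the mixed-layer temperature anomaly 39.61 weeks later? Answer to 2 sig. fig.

Areal heat capacity C = ρ c_p D = 1027 × 4181 × 55.52 = 2.38×10^8 J/(m²·K).
τ = C / λ = 2.38×10^8 / 19.92 = 1.20×10^7 s.
Equilibrium anomaly ΔT_eq = F / λ = 50.75 / 19.92 = 2.55 K.
t = 39.61 weeks = 2.40×10^7 s, so t/τ = 2.00.
ΔT(t) = ΔT_eq (1 − e^(−t/τ)) = 2.55 × (1 − e^−2.00) = 2.20 K.

2.2 K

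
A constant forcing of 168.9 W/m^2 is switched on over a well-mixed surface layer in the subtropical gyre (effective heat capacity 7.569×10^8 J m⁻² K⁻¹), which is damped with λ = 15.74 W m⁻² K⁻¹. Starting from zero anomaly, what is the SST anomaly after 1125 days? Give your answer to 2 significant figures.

Areal heat capacity C = 7.569×10^8 J m⁻² K⁻¹ (given).
τ = C / λ = 7.57×10^8 / 15.74 = 4.81×10^7 s.
Equilibrium anomaly ΔT_eq = F / λ = 168.9 / 15.74 = 10.7 K.
t = 1125 days = 9.72×10^7 s, so t/τ = 2.02.
ΔT(t) = ΔT_eq (1 − e^(−t/τ)) = 10.7 × (1 − e^−2.02) = 9.31 K.

9.3 K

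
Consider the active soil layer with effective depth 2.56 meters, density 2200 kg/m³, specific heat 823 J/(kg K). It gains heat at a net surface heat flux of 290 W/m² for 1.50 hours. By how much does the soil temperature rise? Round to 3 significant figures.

Areal heat capacity C = ρ c_p D = 2200 × 823 × 2.56 = 4.64×10^6 J/(m²·K).
Net heat input Q = F Δt = 290 × (1.50 hours × 3600 s/hour) = 1.57×10^6 J/m².
ΔT = Q / C = 1.57×10^6 / 4.64×10^6 = 0.338 K.

0.338 K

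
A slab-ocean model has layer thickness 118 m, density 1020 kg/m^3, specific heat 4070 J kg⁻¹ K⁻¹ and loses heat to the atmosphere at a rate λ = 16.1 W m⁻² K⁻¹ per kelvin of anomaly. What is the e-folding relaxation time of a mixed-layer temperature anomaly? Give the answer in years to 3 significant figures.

0.964 years

Areal heat capacity C = ρ c_p D = 1020 × 4070 × 118 = 4.90×10^8 J m⁻² K⁻¹.
Relaxation time τ = C / λ = 4.90×10^8 / 16.1 = 3.04×10^7 s.
In years: 3.04×10^7 s / (3.156×10^7 s/year) = 0.964 years.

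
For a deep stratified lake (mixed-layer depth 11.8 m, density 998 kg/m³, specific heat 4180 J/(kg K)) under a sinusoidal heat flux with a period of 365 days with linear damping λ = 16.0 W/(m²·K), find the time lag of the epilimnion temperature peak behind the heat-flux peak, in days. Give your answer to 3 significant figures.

31.9 days

Areal heat capacity C = ρ c_p D = 998 × 4180 × 11.8 = 4.92×10^7 J m⁻² K⁻¹.
ω = 2π / 3.15×10^7 s = 1.99×10^-7 s⁻¹.
Phase lag φ = arctan(Cω/λ) = arctan(9.81/16.0) = 0.550 rad.
Time lag = φ / ω = 0.550 / 1.99×10^-7 = 2.76×10^6 s = 31.9 days.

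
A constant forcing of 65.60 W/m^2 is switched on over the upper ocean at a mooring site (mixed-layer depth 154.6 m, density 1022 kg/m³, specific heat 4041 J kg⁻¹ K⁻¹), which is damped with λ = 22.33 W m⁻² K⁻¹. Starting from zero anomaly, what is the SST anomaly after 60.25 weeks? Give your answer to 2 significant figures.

2.1 K

Areal heat capacity C = ρ c_p D = 1022 × 4041 × 154.6 = 6.38×10^8 J/(m²·K).
τ = C / λ = 6.38×10^8 / 22.33 = 2.86×10^7 s.
Equilibrium anomaly ΔT_eq = F / λ = 65.60 / 22.33 = 2.94 K.
t = 60.25 weeks = 3.64×10^7 s, so t/τ = 1.27.
ΔT(t) = ΔT_eq (1 − e^(−t/τ)) = 2.94 × (1 − e^−1.27) = 2.12 K.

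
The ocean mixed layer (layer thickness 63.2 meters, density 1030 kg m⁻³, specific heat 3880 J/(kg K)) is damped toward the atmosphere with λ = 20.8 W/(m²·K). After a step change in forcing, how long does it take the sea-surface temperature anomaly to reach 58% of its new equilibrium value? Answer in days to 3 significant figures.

Areal heat capacity C = ρ c_p D = 1030 × 3880 × 63.2 = 2.53×10^8 J/(m^2 K).
τ = C / λ = 2.53×10^8 / 20.8 = 1.21×10^7 s.
Fraction reached: 1 − e^(−t/τ) = 0.58 ⇒ t = −τ ln(1 − 0.58) = τ × 0.868.
t = 1.05×10^7 s = 122 days.

122 days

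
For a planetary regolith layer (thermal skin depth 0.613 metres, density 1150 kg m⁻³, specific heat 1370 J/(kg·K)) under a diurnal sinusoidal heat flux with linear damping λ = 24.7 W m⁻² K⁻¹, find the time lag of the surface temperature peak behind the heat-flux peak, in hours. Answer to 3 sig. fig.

4.71 hours

Areal heat capacity C = ρ c_p D = 1150 × 1370 × 0.613 = 9.66×10^5 J/(m²·K).
ω = 2π / 86400 s = 7.27×10^-5 s⁻¹.
Phase lag φ = arctan(Cω/λ) = arctan(70.2/24.7) = 1.23 rad.
Time lag = φ / ω = 1.23 / 7.27×10^-5 = 16900 s = 4.71 hours.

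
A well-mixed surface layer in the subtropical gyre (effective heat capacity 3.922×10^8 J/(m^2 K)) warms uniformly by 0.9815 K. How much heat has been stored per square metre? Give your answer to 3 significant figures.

3.85×10^8

Areal heat capacity C = 3.922×10^8 J/(m^2 K) (given).
ΔQ = C ΔT = 3.92×10^8 × 0.9815 = 3.85×10^8 J/m².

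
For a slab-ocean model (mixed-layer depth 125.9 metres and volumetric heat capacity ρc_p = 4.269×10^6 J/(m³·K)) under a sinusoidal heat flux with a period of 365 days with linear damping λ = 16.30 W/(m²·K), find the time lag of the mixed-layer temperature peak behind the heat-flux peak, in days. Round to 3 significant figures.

82.5 days

Areal heat capacity C = ρc_p × D = 4.269×10^6 × 125.9 = 5.37×10^8 J/(m^2 K).
ω = 2π / 3.15×10^7 s = 1.99×10^-7 s⁻¹.
Phase lag φ = arctan(Cω/λ) = arctan(107/16.30) = 1.42 rad.
Time lag = φ / ω = 1.42 / 1.99×10^-7 = 7.13×10^6 s = 82.5 days.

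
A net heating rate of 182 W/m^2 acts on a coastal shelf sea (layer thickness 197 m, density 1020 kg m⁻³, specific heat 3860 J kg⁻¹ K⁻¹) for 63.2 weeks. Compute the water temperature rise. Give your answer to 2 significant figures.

Areal heat capacity C = ρ c_p D = 1020 × 3860 × 197 = 7.76×10^8 J/(m²·K).
Net heat input Q = F Δt = 182 × (63.2 weeks × 6.048×10^5 s/week) = 6.96×10^9 J/m².
ΔT = Q / C = 6.96×10^9 / 7.76×10^8 = 8.97 K.

9.0 K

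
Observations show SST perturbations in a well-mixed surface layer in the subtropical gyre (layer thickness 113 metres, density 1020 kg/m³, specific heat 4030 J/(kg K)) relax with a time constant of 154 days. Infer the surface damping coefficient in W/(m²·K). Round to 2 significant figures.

35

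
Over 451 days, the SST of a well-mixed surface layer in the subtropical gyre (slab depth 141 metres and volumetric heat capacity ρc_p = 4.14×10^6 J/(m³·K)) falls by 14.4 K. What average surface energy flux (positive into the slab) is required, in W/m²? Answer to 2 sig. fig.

Areal heat capacity C = ρc_p × D = 4.14×10^6 × 141 = 5.84×10^8 J m⁻² K⁻¹.
Required heat per unit area: Q = C ΔT = 5.84×10^8 × -14.4 = -8.41×10^9 J/m².
Flux F = Q / Δt = -8.41×10^9 / 3.90×10^7 s = -216 W/m².

-220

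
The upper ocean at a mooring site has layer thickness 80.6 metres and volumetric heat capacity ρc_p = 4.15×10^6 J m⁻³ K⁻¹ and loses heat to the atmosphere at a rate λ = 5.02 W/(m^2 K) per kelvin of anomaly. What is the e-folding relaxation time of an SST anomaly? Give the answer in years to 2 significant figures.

Areal heat capacity C = ρc_p × D = 4.15×10^6 × 80.6 = 3.34×10^8 J m⁻² K⁻¹.
Relaxation time τ = C / λ = 3.34×10^8 / 5.02 = 6.66×10^7 s.
In years: 6.66×10^7 s / (3.156×10^7 s/year) = 2.11 years.

2.1 years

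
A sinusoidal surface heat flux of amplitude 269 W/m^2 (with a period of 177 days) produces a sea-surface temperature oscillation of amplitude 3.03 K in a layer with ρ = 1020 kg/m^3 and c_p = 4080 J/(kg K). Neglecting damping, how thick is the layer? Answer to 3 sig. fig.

51.9 m

ω = 2π / 1.53×10^7 s = 4.11×10^-7 s⁻¹.
Required C = F₀ / (A ω) = 269 / (3.03 × 4.11×10^-7) = 2.16×10^8 J/(m²·K).
D = C / (ρ c_p) = 2.16×10^8 / (1020 × 4080) = 51.9 m.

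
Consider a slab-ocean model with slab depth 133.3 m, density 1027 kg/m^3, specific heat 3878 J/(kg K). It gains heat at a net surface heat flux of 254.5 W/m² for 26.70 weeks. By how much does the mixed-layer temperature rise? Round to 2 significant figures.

Areal heat capacity C = ρ c_p D = 1027 × 3878 × 133.3 = 5.31×10^8 J/(m²·K).
Net heat input Q = F Δt = 254.5 × (26.70 weeks × 6.048×10^5 s/week) = 4.11×10^9 J/m².
ΔT = Q / C = 4.11×10^9 / 5.31×10^8 = 7.74 K.

7.7 K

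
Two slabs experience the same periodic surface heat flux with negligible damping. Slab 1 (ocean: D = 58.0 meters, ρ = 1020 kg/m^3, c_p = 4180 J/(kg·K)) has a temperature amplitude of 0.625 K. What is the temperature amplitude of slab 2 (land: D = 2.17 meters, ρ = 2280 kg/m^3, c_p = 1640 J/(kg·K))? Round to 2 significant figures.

C_ocean = 2.47×10^8 J/(m²·K); C_land = 8.11×10^6 J/(m²·K).
A ∝ 1/C ⇒ A_land = A_ocean × C_ocean/C_land = 0.625 × 30.5 = 19.0 K.

19 K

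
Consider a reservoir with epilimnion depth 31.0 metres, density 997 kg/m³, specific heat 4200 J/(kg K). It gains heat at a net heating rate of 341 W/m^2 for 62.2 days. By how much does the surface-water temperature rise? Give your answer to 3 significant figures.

Areal heat capacity C = ρ c_p D = 997 × 4200 × 31.0 = 1.30×10^8 J/(m^2 K).
Net heat input Q = F Δt = 341 × (62.2 days × 86400 s/day) = 1.83×10^9 J/m².
ΔT = Q / C = 1.83×10^9 / 1.30×10^8 = 14.1 K.

14.1 K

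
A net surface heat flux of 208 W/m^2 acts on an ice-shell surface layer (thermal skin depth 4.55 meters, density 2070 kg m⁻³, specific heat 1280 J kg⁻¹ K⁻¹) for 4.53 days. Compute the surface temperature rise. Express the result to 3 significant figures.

6.75 K

Areal heat capacity C = ρ c_p D = 2070 × 1280 × 4.55 = 1.21×10^7 J m⁻² K⁻¹.
Net heat input Q = F Δt = 208 × (4.53 days × 86400 s/day) = 8.14×10^7 J/m².
ΔT = Q / C = 8.14×10^7 / 1.21×10^7 = 6.75 K.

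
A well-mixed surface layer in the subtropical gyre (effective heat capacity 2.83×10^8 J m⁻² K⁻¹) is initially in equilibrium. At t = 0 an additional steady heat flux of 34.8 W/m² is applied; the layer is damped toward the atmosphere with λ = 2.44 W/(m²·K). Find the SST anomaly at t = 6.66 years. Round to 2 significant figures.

12 K

Areal heat capacity C = 2.83×10^8 J m⁻² K⁻¹ (given).
τ = C / λ = 2.83×10^8 / 2.44 = 1.16×10^8 s.
Equilibrium anomaly ΔT_eq = F / λ = 34.8 / 2.44 = 14.3 K.
t = 6.66 years = 2.10×10^8 s, so t/τ = 1.81.
ΔT(t) = ΔT_eq (1 − e^(−t/τ)) = 14.3 × (1 − e^−1.81) = 11.9 K.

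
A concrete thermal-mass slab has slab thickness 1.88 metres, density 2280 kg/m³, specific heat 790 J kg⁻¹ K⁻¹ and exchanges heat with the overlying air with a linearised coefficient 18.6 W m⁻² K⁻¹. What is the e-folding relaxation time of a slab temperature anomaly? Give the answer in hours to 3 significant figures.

50.6 hours

Areal heat capacity C = ρ c_p D = 2280 × 790 × 1.88 = 3.39×10^6 J/(m^2 K).
Relaxation time τ = C / λ = 3.39×10^6 / 18.6 = 1.82×10^5 s.
In hours: 1.82×10^5 s / (3600 s/hour) = 50.6 hours.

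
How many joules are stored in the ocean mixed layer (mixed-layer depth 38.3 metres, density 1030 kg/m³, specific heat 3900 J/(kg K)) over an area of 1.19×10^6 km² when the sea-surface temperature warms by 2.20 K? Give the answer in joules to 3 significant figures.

Areal heat capacity C = ρ c_p D = 1030 × 3900 × 38.3 = 1.54×10^8 J m⁻² K⁻¹.
Heat per unit area: q = C ΔT = 1.54×10^8 × 2.20 = 3.38×10^8 J/m².
Total heat: Q = q × A = 3.38×10^8 × (1.19×10^6 × 10⁶ m²) = 4.03×10^20 J.

4.03×10^20 J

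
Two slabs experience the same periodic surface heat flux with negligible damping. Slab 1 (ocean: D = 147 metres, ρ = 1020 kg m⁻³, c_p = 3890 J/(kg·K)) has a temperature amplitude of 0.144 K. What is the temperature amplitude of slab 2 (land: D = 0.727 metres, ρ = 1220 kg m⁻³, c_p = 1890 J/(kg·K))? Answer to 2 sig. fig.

C_ocean = 5.83×10^8 J/(m²·K); C_land = 1.68×10^6 J/(m²·K).
A ∝ 1/C ⇒ A_land = A_ocean × C_ocean/C_land = 0.144 × 348 = 50.1 K.

50 K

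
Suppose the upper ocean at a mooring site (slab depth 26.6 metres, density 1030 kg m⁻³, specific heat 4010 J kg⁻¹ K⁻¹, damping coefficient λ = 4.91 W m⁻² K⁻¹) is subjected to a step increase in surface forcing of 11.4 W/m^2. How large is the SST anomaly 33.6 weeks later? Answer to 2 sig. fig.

Areal heat capacity C = ρ c_p D = 1030 × 4010 × 26.6 = 1.10×10^8 J/(m²·K).
τ = C / λ = 1.10×10^8 / 4.91 = 2.24×10^7 s.
Equilibrium anomaly ΔT_eq = F / λ = 11.4 / 4.91 = 2.32 K.
t = 33.6 weeks = 2.03×10^7 s, so t/τ = 0.908.
ΔT(t) = ΔT_eq (1 − e^(−t/τ)) = 2.32 × (1 − e^−0.908) = 1.39 K.

1.4 K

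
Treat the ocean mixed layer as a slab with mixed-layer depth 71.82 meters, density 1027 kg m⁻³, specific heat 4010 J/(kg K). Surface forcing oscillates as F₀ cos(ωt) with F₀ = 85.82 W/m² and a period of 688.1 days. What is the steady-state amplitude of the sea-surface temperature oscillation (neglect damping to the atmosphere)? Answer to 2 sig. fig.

2.7 K

Areal heat capacity C = ρ c_p D = 1027 × 4010 × 71.82 = 2.96×10^8 J/(m^2 K).
Angular frequency ω = 2π / T = 2π / 5.95×10^7 s = 1.06×10^-7 s⁻¹.
Cω = 2.96×10^8 × 1.06×10^-7 = 31.3 W/(m²·K).
Amplitude A = F₀ / (Cω) = 85.82 / 31.3 = 2.75 K.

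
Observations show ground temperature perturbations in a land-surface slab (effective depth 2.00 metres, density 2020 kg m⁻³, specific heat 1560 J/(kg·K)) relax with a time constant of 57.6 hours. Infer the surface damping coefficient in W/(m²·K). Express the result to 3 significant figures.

30.4

Areal heat capacity C = ρ c_p D = 2020 × 1560 × 2.00 = 6.30×10^6 J/(m²·K).
τ = 57.6 hours = 2.07×10^5 s.
λ = C / τ = 6.30×10^6 / 2.07×10^5 = 30.4 W/(m²·K).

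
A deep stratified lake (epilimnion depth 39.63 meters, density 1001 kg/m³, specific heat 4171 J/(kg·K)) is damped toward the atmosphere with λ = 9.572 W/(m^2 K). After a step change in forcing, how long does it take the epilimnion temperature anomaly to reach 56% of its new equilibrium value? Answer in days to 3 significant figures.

164 days

Areal heat capacity C = ρ c_p D = 1001 × 4171 × 39.63 = 1.65×10^8 J/(m²·K).
τ = C / λ = 1.65×10^8 / 9.572 = 1.73×10^7 s.
Fraction reached: 1 − e^(−t/τ) = 0.56 ⇒ t = −τ ln(1 − 0.56) = τ × 0.821.
t = 1.42×10^7 s = 164 days.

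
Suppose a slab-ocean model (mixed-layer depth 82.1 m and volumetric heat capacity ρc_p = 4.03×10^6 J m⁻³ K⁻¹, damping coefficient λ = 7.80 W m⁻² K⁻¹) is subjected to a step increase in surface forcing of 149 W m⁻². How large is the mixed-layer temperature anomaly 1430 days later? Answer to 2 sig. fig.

Areal heat capacity C = ρc_p × D = 4.03×10^6 × 82.1 = 3.31×10^8 J/(m²·K).
τ = C / λ = 3.31×10^8 / 7.80 = 4.24×10^7 s.
Equilibrium anomaly ΔT_eq = F / λ = 149 / 7.80 = 19.1 K.
t = 1430 days = 1.24×10^8 s, so t/τ = 2.91.
ΔT(t) = ΔT_eq (1 − e^(−t/τ)) = 19.1 × (1 − e^−2.91) = 18.1 K.

18 K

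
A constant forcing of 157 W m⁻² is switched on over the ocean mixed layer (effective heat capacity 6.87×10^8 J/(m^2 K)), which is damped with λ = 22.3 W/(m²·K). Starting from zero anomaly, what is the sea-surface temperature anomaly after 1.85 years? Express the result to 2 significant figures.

6.0 K

Areal heat capacity C = 6.87×10^8 J/(m^2 K) (given).
τ = C / λ = 6.87×10^8 / 22.3 = 3.08×10^7 s.
Equilibrium anomaly ΔT_eq = F / λ = 157 / 22.3 = 7.04 K.
t = 1.85 years = 5.84×10^7 s, so t/τ = 1.90.
ΔT(t) = ΔT_eq (1 − e^(−t/τ)) = 7.04 × (1 − e^−1.90) = 5.98 K.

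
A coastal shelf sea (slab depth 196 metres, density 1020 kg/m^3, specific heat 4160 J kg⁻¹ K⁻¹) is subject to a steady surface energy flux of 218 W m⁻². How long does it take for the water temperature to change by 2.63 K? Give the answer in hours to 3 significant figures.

2790 hours

Areal heat capacity C = ρ c_p D = 1020 × 4160 × 196 = 8.32×10^8 J/(m²·K).
Time required: Δt = C ΔT / F = 8.32×10^8 × 2.63 / 218 = 1.00×10^7 s.
In hours: 1.00×10^7 s / (3600 s/hour) = 2790 hours.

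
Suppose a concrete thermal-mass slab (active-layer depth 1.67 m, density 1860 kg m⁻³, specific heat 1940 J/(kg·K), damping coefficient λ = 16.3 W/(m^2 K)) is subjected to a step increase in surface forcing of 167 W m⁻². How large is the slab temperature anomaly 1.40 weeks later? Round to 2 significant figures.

Areal heat capacity C = ρ c_p D = 1860 × 1940 × 1.67 = 6.03×10^6 J/(m^2 K).
τ = C / λ = 6.03×10^6 / 16.3 = 3.70×10^5 s.
Equilibrium anomaly ΔT_eq = F / λ = 167 / 16.3 = 10.2 K.
t = 1.40 weeks = 8.47×10^5 s, so t/τ = 2.29.
ΔT(t) = ΔT_eq (1 − e^(−t/τ)) = 10.2 × (1 − e^−2.29) = 9.21 K.

9.2 K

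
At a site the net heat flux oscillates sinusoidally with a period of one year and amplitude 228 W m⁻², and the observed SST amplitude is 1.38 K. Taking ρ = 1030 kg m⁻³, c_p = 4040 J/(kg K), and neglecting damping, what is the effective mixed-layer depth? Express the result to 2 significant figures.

ω = 2π / 3.15×10^7 s = 1.99×10^-7 s⁻¹.
Required C = F₀ / (A ω) = 228 / (1.38 × 1.99×10^-7) = 8.29×10^8 J/(m²·K).
D = C / (ρ c_p) = 8.29×10^8 / (1030 × 4040) = 199 m.

200 m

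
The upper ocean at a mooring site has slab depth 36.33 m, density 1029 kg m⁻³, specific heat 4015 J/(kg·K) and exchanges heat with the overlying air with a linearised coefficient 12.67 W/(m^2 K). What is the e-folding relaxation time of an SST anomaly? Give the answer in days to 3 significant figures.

137 days

Areal heat capacity C = ρ c_p D = 1029 × 4015 × 36.33 = 1.50×10^8 J/(m²·K).
Relaxation time τ = C / λ = 1.50×10^8 / 12.67 = 1.18×10^7 s.
In days: 1.18×10^7 s / (86400 s/day) = 137 days.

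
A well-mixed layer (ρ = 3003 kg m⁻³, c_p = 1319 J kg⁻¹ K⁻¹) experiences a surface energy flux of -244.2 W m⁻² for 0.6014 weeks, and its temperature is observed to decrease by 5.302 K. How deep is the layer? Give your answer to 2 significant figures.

Heat input Q = F Δt = -244.2 × 3.64×10^5 s = -8.88×10^7 J/m².
Required areal heat capacity C = Q / ΔT = 1.68×10^7 J/(m²·K).
Depth D = C / (ρ c_p) = 1.68×10^7 / (3003 × 1319) = 4.23 m.

4.2 m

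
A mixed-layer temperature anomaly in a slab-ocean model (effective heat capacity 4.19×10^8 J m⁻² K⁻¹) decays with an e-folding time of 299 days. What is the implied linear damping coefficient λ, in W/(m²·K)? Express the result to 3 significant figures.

16.2

Areal heat capacity C = 4.19×10^8 J m⁻² K⁻¹ (given).
τ = 299 days = 2.58×10^7 s.
λ = C / τ = 4.19×10^8 / 2.58×10^7 = 16.2 W/(m²·K).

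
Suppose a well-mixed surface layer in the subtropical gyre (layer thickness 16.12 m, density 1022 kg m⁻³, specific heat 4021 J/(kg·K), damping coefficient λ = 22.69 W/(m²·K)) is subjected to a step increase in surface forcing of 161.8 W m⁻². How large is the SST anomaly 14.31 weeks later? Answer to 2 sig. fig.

Areal heat capacity C = ρ c_p D = 1022 × 4021 × 16.12 = 6.62×10^7 J/(m²·K).
τ = C / λ = 6.62×10^7 / 22.69 = 2.92×10^6 s.
Equilibrium anomaly ΔT_eq = F / λ = 161.8 / 22.69 = 7.13 K.
t = 14.31 weeks = 8.65×10^6 s, so t/τ = 2.96.
ΔT(t) = ΔT_eq (1 − e^(−t/τ)) = 7.13 × (1 − e^−2.96) = 6.76 K.

6.8 K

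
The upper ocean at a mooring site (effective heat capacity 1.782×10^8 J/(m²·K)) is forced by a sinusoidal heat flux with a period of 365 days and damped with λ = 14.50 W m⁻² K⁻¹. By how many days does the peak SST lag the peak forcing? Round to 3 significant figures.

68.7 days

Areal heat capacity C = 1.782×10^8 J/(m²·K) (given).
ω = 2π / 3.15×10^7 s = 1.99×10^-7 s⁻¹.
Phase lag φ = arctan(Cω/λ) = arctan(35.5/14.50) = 1.18 rad.
Time lag = φ / ω = 1.18 / 1.99×10^-7 = 5.94×10^6 s = 68.7 days.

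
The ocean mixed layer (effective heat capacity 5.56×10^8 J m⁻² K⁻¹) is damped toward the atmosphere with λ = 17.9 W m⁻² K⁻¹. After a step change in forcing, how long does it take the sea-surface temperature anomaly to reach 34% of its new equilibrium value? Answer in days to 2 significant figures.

150 days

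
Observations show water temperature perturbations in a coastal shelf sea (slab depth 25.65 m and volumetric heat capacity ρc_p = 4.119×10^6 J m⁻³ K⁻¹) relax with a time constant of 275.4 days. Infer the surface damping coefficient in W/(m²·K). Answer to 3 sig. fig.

4.44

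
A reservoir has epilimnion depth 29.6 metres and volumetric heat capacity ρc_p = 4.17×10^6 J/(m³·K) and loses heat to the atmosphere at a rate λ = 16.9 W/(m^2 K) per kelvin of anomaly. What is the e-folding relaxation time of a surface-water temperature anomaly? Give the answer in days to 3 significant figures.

84.5 days

Areal heat capacity C = ρc_p × D = 4.17×10^6 × 29.6 = 1.23×10^8 J m⁻² K⁻¹.
Relaxation time τ = C / λ = 1.23×10^8 / 16.9 = 7.30×10^6 s.
In days: 7.30×10^6 s / (86400 s/day) = 84.5 days.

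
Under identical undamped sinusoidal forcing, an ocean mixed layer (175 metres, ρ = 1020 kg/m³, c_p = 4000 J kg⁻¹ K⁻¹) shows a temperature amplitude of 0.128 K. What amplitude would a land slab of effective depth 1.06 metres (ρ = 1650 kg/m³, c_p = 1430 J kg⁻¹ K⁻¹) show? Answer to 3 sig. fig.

36.5 K

C_ocean = 7.14×10^8 J/(m²·K); C_land = 2.50×10^6 J/(m²·K).
A ∝ 1/C ⇒ A_land = A_ocean × C_ocean/C_land = 0.128 × 285 = 36.5 K.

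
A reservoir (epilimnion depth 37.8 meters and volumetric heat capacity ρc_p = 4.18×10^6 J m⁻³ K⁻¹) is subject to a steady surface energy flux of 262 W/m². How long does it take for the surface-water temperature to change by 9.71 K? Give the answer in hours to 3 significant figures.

Areal heat capacity C = ρc_p × D = 4.18×10^6 × 37.8 = 1.58×10^8 J/(m^2 K).
Time required: Δt = C ΔT / F = 1.58×10^8 × 9.71 / 262 = 5.86×10^6 s.
In hours: 5.86×10^6 s / (3600 s/hour) = 1630 hours.

1630 hours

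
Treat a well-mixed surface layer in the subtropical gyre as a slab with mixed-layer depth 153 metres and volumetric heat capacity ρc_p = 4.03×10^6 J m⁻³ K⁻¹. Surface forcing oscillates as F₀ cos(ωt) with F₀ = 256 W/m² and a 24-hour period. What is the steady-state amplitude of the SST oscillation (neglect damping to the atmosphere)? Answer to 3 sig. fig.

0.00571 K

Areal heat capacity C = ρc_p × D = 4.03×10^6 × 153 = 6.17×10^8 J/(m^2 K).
Angular frequency ω = 2π / T = 2π / 86400 s = 7.27×10^-5 s⁻¹.
Cω = 6.17×10^8 × 7.27×10^-5 = 44800 W/(m²·K).
Amplitude A = F₀ / (Cω) = 256 / 44800 = 0.00571 K.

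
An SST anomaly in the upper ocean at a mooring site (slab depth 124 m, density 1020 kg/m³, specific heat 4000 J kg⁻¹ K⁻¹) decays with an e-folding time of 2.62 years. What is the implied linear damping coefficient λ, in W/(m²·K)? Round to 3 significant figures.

6.12

Areal heat capacity C = ρ c_p D = 1020 × 4000 × 124 = 5.06×10^8 J m⁻² K⁻¹.
τ = 2.62 years = 8.27×10^7 s.
λ = C / τ = 5.06×10^8 / 8.27×10^7 = 6.12 W/(m²·K).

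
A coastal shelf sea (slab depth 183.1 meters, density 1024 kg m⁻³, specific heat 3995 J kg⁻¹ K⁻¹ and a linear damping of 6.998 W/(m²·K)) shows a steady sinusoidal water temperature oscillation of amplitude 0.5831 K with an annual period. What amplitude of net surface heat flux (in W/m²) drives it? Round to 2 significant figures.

87

Areal heat capacity C = ρ c_p D = 1024 × 3995 × 183.1 = 7.49×10^8 J m⁻² K⁻¹.
ω = 2π / 3.15×10^7 s = 1.99×10^-7 s⁻¹.
√((Cω)² + λ²) = √((149)² + 6.998²) = 149 W/(m²·K).
F₀ = A × √((Cω)²+λ²) = 0.5831 × 149 = 87.1 W/m².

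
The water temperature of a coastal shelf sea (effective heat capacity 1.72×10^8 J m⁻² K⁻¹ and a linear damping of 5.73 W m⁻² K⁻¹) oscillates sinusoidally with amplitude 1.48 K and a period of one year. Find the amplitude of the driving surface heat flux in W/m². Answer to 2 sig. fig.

Areal heat capacity C = 1.72×10^8 J m⁻² K⁻¹ (given).
ω = 2π / 3.15×10^7 s = 1.99×10^-7 s⁻¹.
√((Cω)² + λ²) = √((34.3)² + 5.73²) = 34.7 W/(m²·K).
F₀ = A × √((Cω)²+λ²) = 1.48 × 34.7 = 51.4 W/m².

51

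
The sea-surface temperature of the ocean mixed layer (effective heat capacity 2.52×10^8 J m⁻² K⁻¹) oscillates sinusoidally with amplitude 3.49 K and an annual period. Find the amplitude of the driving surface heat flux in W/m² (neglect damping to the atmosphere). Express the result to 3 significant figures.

175

Areal heat capacity C = 2.52×10^8 J m⁻² K⁻¹ (given).
ω = 2π / 3.15×10^7 s = 1.99×10^-7 s⁻¹.
Cω = 2.52×10^8 × 1.99×10^-7 = 50.2 W/(m²·K).
F₀ = A × Cω = 3.49 × 50.2 = 175 W/m².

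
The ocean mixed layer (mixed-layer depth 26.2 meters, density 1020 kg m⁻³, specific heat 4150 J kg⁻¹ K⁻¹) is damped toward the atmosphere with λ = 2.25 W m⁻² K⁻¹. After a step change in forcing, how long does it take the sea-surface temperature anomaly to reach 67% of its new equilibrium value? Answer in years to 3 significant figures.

1.73 years

Areal heat capacity C = ρ c_p D = 1020 × 4150 × 26.2 = 1.11×10^8 J/(m^2 K).
τ = C / λ = 1.11×10^8 / 2.25 = 4.93×10^7 s.
Fraction reached: 1 − e^(−t/τ) = 0.67 ⇒ t = −τ ln(1 − 0.67) = τ × 1.11.
t = 5.46×10^7 s = 1.73 years.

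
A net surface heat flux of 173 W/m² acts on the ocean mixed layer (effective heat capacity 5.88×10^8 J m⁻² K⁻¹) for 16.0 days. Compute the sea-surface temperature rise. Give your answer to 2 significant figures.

0.41 K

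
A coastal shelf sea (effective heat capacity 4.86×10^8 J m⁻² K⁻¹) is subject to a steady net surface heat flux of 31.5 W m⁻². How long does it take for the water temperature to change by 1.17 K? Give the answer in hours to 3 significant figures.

5010 hours

Areal heat capacity C = 4.86×10^8 J m⁻² K⁻¹ (given).
Time required: Δt = C ΔT / F = 4.86×10^8 × 1.17 / 31.5 = 1.81×10^7 s.
In hours: 1.81×10^7 s / (3600 s/hour) = 5010 hours.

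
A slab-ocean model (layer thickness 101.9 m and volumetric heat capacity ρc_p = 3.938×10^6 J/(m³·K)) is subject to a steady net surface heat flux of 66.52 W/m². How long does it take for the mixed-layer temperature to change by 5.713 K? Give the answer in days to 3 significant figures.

Areal heat capacity C = ρc_p × D = 3.938×10^6 × 101.9 = 4.01×10^8 J/(m²·K).
Time required: Δt = C ΔT / F = 4.01×10^8 × 5.713 / 66.52 = 3.45×10^7 s.
In days: 3.45×10^7 s / (86400 s/day) = 399 days.

399 days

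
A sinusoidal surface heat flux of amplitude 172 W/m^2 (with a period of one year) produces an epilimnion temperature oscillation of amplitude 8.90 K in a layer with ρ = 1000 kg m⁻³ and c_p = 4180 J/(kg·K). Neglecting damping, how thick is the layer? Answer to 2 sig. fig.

ω = 2π / 3.15×10^7 s = 1.99×10^-7 s⁻¹.
Required C = F₀ / (A ω) = 172 / (8.90 × 1.99×10^-7) = 9.70×10^7 J/(m²·K).
D = C / (ρ c_p) = 9.70×10^7 / (1000 × 4180) = 23.2 m.

23 m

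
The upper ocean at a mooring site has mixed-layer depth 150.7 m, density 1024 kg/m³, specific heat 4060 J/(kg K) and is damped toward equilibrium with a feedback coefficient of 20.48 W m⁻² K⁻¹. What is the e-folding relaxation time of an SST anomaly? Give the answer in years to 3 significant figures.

0.969 years

Areal heat capacity C = ρ c_p D = 1024 × 4060 × 150.7 = 6.27×10^8 J/(m^2 K).
Relaxation time τ = C / λ = 6.27×10^8 / 20.48 = 3.06×10^7 s.
In years: 3.06×10^7 s / (3.156×10^7 s/year) = 0.969 years.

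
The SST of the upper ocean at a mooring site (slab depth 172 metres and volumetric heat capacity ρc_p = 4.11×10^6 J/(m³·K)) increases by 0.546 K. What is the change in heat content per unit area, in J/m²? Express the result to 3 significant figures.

3.86×10^8

Areal heat capacity C = ρc_p × D = 4.11×10^6 × 172 = 7.07×10^8 J/(m^2 K).
ΔQ = C ΔT = 7.07×10^8 × 0.546 = 3.86×10^8 J/m².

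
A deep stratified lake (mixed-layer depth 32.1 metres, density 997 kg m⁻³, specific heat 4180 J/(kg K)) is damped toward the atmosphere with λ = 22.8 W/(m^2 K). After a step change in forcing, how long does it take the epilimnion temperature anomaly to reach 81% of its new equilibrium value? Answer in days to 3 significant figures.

Areal heat capacity C = ρ c_p D = 997 × 4180 × 32.1 = 1.34×10^8 J m⁻² K⁻¹.
τ = C / λ = 1.34×10^8 / 22.8 = 5.87×10^6 s.
Fraction reached: 1 − e^(−t/τ) = 0.81 ⇒ t = −τ ln(1 − 0.81) = τ × 1.66.
t = 9.74×10^6 s = 113 days.

113 days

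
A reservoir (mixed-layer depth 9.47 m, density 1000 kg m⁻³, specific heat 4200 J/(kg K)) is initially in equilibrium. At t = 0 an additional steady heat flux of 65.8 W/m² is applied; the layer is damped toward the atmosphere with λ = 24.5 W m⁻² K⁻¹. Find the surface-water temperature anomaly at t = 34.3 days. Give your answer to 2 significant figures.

2.3 K

Areal heat capacity C = ρ c_p D = 1000 × 4200 × 9.47 = 3.98×10^7 J/(m²·K).
τ = C / λ = 3.98×10^7 / 24.5 = 1.62×10^6 s.
Equilibrium anomaly ΔT_eq = F / λ = 65.8 / 24.5 = 2.69 K.
t = 34.3 days = 2.96×10^6 s, so t/τ = 1.83.
ΔT(t) = ΔT_eq (1 − e^(−t/τ)) = 2.69 × (1 − e^−1.83) = 2.25 K.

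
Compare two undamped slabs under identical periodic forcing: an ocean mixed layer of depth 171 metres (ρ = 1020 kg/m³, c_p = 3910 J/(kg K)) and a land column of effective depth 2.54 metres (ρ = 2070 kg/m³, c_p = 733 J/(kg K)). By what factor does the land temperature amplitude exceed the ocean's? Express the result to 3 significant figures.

177

C_ocean = 1020 × 3910 × 171 = 6.82×10^8 J/(m²·K).
C_land = 2070 × 733 × 2.54 = 3.85×10^6 J/(m²·K).
Undamped amplitude ∝ 1/C, so A_land/A_ocean = C_ocean/C_land = 177.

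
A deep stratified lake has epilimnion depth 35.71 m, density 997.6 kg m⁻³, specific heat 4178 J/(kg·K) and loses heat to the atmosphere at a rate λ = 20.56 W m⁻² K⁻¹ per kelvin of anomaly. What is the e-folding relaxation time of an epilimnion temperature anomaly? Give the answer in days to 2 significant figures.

84 days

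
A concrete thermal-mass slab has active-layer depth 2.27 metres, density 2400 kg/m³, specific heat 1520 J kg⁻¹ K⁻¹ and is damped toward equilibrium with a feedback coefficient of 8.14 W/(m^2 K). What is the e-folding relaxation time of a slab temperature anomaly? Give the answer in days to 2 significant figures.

Areal heat capacity C = ρ c_p D = 2400 × 1520 × 2.27 = 8.28×10^6 J/(m²·K).
Relaxation time τ = C / λ = 8.28×10^6 / 8.14 = 1.02×10^6 s.
In days: 1.02×10^6 s / (86400 s/day) = 11.8 days.

12 days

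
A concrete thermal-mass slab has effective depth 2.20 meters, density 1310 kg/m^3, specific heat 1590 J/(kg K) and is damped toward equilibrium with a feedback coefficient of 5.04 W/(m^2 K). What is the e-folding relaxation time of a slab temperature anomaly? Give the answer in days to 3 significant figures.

Areal heat capacity C = ρ c_p D = 1310 × 1590 × 2.20 = 4.58×10^6 J/(m²·K).
Relaxation time τ = C / λ = 4.58×10^6 / 5.04 = 9.09×10^5 s.
In days: 9.09×10^5 s / (86400 s/day) = 10.5 days.

10.5 days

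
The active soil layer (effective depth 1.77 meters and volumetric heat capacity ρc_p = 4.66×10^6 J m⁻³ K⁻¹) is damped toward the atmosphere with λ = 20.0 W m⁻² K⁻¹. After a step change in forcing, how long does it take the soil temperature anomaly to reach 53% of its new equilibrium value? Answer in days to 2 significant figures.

3.6 days

Areal heat capacity C = ρc_p × D = 4.66×10^6 × 1.77 = 8.25×10^6 J/(m^2 K).
τ = C / λ = 8.25×10^6 / 20.0 = 4.12×10^5 s.
Fraction reached: 1 − e^(−t/τ) = 0.53 ⇒ t = −τ ln(1 − 0.53) = τ × 0.755.
t = 3.11×10^5 s = 3.60 days.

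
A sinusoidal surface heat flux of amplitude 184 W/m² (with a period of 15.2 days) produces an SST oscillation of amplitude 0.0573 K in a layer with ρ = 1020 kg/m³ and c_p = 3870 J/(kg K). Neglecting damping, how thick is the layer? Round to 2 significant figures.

170 m

ω = 2π / 1.31×10^6 s = 4.78×10^-6 s⁻¹.
Required C = F₀ / (A ω) = 184 / (0.0573 × 4.78×10^-6) = 6.71×10^8 J/(m²·K).
D = C / (ρ c_p) = 6.71×10^8 / (1020 × 3870) = 170 m.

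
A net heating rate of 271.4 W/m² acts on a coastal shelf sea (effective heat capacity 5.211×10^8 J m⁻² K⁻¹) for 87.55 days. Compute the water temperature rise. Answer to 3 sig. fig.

Areal heat capacity C = 5.211×10^8 J m⁻² K⁻¹ (given).
Net heat input Q = F Δt = 271.4 × (87.55 days × 86400 s/day) = 2.05×10^9 J/m².
ΔT = Q / C = 2.05×10^9 / 5.21×10^8 = 3.94 K.

3.94 K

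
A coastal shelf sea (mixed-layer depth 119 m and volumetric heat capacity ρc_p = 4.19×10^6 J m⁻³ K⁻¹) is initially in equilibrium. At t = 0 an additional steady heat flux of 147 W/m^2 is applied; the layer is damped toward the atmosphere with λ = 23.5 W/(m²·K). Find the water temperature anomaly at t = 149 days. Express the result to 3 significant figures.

Areal heat capacity C = ρc_p × D = 4.19×10^6 × 119 = 4.99×10^8 J/(m²·K).
τ = C / λ = 4.99×10^8 / 23.5 = 2.12×10^7 s.
Equilibrium anomaly ΔT_eq = F / λ = 147 / 23.5 = 6.26 K.
t = 149 days = 1.29×10^7 s, so t/τ = 0.607.
ΔT(t) = ΔT_eq (1 − e^(−t/τ)) = 6.26 × (1 − e^−0.607) = 2.85 K.

2.85 K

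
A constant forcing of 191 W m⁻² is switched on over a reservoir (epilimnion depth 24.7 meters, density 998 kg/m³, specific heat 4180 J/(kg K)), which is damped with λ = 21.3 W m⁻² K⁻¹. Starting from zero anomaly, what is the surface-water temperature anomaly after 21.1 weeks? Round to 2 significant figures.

Areal heat capacity C = ρ c_p D = 998 × 4180 × 24.7 = 1.03×10^8 J m⁻² K⁻¹.
τ = C / λ = 1.03×10^8 / 21.3 = 4.84×10^6 s.
Equilibrium anomaly ΔT_eq = F / λ = 191 / 21.3 = 8.97 K.
t = 21.1 weeks = 1.28×10^7 s, so t/τ = 2.64.
ΔT(t) = ΔT_eq (1 − e^(−t/τ)) = 8.97 × (1 − e^−2.64) = 8.33 K.

8.3 K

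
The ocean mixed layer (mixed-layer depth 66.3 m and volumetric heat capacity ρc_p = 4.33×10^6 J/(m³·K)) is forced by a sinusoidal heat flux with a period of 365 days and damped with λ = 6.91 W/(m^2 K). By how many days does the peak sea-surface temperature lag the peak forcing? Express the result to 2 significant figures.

Areal heat capacity C = ρc_p × D = 4.33×10^6 × 66.3 = 2.87×10^8 J/(m^2 K).
ω = 2π / 3.15×10^7 s = 1.99×10^-7 s⁻¹.
Phase lag φ = arctan(Cω/λ) = arctan(57.2/6.91) = 1.45 rad.
Time lag = φ / ω = 1.45 / 1.99×10^-7 = 7.28×10^6 s = 84.3 days.

84 days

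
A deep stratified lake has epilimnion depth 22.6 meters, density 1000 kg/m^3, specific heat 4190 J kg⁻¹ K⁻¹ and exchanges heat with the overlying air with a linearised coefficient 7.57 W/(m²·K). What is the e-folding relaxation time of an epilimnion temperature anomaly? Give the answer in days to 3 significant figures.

Areal heat capacity C = ρ c_p D = 1000 × 4190 × 22.6 = 9.47×10^7 J m⁻² K⁻¹.
Relaxation time τ = C / λ = 9.47×10^7 / 7.57 = 1.25×10^7 s.
In days: 1.25×10^7 s / (86400 s/day) = 145 days.

145 days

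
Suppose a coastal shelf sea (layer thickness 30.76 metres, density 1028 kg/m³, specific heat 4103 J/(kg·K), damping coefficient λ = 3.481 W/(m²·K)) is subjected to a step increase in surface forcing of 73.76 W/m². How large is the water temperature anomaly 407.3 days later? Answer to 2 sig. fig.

13 K

Areal heat capacity C = ρ c_p D = 1028 × 4103 × 30.76 = 1.30×10^8 J/(m^2 K).
τ = C / λ = 1.30×10^8 / 3.481 = 3.73×10^7 s.
Equilibrium anomaly ΔT_eq = F / λ = 73.76 / 3.481 = 21.2 K.
t = 407.3 days = 3.52×10^7 s, so t/τ = 0.944.
ΔT(t) = ΔT_eq (1 − e^(−t/τ)) = 21.2 × (1 − e^−0.944) = 12.9 K.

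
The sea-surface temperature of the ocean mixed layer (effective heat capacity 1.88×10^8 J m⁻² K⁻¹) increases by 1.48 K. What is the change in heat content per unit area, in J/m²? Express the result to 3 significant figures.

Areal heat capacity C = 1.88×10^8 J m⁻² K⁻¹ (given).
ΔQ = C ΔT = 1.88×10^8 × 1.48 = 2.78×10^8 J/m².

2.78×10^8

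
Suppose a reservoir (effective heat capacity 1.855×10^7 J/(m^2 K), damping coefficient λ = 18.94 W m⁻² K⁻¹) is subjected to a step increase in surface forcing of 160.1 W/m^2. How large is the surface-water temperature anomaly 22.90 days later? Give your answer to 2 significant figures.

Areal heat capacity C = 1.855×10^7 J/(m^2 K) (given).
τ = C / λ = 1.86×10^7 / 18.94 = 9.79×10^5 s.
Equilibrium anomaly ΔT_eq = F / λ = 160.1 / 18.94 = 8.45 K.
t = 22.90 days = 1.98×10^6 s, so t/τ = 2.02.
ΔT(t) = ΔT_eq (1 − e^(−t/τ)) = 8.45 × (1 − e^−2.02) = 7.33 K.

7.3 K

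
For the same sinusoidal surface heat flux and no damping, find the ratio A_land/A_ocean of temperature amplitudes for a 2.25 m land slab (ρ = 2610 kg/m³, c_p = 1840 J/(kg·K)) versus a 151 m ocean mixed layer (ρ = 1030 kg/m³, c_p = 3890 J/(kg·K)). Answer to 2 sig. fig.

56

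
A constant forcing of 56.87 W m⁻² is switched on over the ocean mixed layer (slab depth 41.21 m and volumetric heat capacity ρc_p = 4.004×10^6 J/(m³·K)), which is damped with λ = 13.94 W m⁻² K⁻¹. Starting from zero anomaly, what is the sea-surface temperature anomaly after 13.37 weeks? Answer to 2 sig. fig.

Areal heat capacity C = ρc_p × D = 4.004×10^6 × 41.21 = 1.65×10^8 J/(m²·K).
τ = C / λ = 1.65×10^8 / 13.94 = 1.18×10^7 s.
Equilibrium anomaly ΔT_eq = F / λ = 56.87 / 13.94 = 4.08 K.
t = 13.37 weeks = 8.09×10^6 s, so t/τ = 0.683.
ΔT(t) = ΔT_eq (1 − e^(−t/τ)) = 4.08 × (1 − e^−0.683) = 2.02 K.

2.0 K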